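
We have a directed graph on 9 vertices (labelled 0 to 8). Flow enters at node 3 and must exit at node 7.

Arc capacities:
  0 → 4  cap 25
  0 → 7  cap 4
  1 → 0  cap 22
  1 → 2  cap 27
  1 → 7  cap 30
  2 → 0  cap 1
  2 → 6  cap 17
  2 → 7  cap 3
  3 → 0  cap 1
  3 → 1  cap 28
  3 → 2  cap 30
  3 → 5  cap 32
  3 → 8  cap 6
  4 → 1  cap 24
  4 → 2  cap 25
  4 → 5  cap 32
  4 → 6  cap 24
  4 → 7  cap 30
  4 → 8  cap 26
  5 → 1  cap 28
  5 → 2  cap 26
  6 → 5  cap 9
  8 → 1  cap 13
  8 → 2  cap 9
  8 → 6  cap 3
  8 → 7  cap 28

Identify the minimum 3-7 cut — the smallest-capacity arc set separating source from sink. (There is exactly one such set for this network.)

augment #1: 3→0→7 push 1
augment #2: 3→1→7 push 28
augment #3: 3→2→7 push 3
augment #4: 3→8→7 push 6
augment #5: 3→2→0→7 push 1
augment #6: 3→5→1→7 push 2
augment #7: 3→5→1→0→7 push 2
augment #8: 3→5→1→0→4→7 push 20
max flow = 63; residual-reachable set from 3 gives S-side
cut edges (S→T): {(1,0), (1,7), (2,0), (2,7), (3,0), (3,8)} total cap 63

Min-cut arcs: {(1,0), (1,7), (2,0), (2,7), (3,0), (3,8)} (total capacity 63)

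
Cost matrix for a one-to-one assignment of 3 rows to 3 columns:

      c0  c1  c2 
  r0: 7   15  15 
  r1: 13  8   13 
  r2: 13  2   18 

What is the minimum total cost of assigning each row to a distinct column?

optimal assignment: row0→col0 (cost 7), row1→col2 (cost 13), row2→col1 (cost 2)
total = 7 + 13 + 2 = 22

Minimum assignment cost: 22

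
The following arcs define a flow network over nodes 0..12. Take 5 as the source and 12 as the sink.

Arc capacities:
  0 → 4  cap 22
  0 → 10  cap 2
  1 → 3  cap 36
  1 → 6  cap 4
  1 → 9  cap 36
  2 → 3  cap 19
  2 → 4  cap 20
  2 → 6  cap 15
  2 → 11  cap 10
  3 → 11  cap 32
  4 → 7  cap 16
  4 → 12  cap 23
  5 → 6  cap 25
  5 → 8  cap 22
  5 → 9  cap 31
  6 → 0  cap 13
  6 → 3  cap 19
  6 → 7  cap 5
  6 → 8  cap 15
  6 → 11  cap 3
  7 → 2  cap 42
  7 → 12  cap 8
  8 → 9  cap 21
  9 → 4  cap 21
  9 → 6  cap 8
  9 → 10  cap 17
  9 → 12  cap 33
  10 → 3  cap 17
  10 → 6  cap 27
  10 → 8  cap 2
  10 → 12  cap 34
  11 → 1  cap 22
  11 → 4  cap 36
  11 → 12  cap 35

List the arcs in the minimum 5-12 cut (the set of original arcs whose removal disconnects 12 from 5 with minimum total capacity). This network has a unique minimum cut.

augment #1: 5→9→12 push 31
augment #2: 5→6→7→12 push 5
augment #3: 5→6→11→12 push 3
augment #4: 5→8→9→12 push 2
augment #5: 5→6→0→4→12 push 13
augment #6: 5→6→3→11→12 push 4
augment #7: 5→8→9→4→12 push 10
augment #8: 5→8→9→10→12 push 9
max flow = 77; residual-reachable set from 5 gives S-side
cut edges (S→T): {(5,6), (5,9), (8,9)} total cap 77

Min-cut arcs: {(5,6), (5,9), (8,9)} (total capacity 77)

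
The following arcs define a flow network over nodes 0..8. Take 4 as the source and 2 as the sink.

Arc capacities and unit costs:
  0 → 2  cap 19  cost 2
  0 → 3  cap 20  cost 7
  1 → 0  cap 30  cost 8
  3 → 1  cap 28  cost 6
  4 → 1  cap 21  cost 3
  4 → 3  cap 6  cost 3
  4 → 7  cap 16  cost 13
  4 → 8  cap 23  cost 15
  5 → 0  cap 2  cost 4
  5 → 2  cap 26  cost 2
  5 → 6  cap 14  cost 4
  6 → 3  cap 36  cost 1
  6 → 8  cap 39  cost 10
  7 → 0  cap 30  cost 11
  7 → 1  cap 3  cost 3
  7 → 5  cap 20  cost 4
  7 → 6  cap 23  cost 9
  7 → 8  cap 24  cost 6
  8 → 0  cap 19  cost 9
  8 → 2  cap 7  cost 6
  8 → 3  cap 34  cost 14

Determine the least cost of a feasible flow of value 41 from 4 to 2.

Minimum cost for 41 units: 677

shortest-cost path #1: 4→1→0→2 push 19 @ unit cost 13 (adds 247)
shortest-cost path #2: 4→7→5→2 push 16 @ unit cost 19 (adds 304)
shortest-cost path #3: 4→8→2 push 6 @ unit cost 21 (adds 126)
total cost = 677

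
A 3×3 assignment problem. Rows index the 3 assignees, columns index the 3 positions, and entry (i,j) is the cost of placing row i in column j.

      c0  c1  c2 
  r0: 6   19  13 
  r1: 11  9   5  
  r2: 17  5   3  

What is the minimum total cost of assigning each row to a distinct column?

optimal assignment: row0→col0 (cost 6), row1→col2 (cost 5), row2→col1 (cost 5)
total = 6 + 5 + 5 = 16

Minimum assignment cost: 16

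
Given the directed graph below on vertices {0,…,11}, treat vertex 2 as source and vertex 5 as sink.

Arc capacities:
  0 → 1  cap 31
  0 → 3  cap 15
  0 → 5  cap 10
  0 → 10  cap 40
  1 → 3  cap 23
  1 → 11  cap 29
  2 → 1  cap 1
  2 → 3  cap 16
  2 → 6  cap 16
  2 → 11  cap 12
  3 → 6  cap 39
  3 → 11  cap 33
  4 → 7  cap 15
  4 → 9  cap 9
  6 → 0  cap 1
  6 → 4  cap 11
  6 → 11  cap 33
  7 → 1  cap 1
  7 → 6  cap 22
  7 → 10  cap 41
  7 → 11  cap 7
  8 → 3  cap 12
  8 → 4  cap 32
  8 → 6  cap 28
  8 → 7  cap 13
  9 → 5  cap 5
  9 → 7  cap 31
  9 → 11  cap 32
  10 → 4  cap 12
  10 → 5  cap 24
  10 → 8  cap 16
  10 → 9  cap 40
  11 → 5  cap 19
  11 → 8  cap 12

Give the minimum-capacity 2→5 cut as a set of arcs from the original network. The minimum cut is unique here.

Min-cut arcs: {(6,0), (6,4), (11,5), (11,8)} (total capacity 43)

augment #1: 2→11→5 push 12
augment #2: 2→1→11→5 push 1
augment #3: 2→3→11→5 push 6
augment #4: 2→6→0→5 push 1
augment #5: 2→6→4→9→5 push 5
augment #6: 2→6→4→7→10→5 push 6
augment #7: 2→3→11→8→7→10→5 push 10
augment #8: 2→6→11→8→7→10→5 push 2
max flow = 43; residual-reachable set from 2 gives S-side
cut edges (S→T): {(6,0), (6,4), (11,5), (11,8)} total cap 43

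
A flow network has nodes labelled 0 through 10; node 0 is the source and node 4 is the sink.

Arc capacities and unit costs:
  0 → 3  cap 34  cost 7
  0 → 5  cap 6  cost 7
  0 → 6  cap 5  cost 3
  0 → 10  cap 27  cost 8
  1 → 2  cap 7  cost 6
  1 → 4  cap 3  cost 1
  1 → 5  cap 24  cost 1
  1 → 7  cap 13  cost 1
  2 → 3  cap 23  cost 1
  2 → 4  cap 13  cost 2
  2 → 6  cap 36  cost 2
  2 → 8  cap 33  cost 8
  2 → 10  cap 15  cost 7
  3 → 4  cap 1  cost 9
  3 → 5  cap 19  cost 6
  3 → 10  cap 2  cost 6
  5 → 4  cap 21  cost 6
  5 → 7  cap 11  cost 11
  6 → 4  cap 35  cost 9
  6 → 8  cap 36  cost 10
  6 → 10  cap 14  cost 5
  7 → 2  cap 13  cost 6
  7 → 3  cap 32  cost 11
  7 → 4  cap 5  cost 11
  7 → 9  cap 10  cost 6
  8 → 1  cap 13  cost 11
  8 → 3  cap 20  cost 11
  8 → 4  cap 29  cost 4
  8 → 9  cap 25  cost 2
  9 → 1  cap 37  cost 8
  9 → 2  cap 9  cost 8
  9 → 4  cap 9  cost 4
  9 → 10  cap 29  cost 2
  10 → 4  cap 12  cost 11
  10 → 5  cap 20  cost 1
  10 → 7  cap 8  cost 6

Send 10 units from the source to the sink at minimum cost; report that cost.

shortest-cost path #1: 0→6→4 push 5 @ unit cost 12 (adds 60)
shortest-cost path #2: 0→5→4 push 5 @ unit cost 13 (adds 65)
total cost = 125

Minimum cost for 10 units: 125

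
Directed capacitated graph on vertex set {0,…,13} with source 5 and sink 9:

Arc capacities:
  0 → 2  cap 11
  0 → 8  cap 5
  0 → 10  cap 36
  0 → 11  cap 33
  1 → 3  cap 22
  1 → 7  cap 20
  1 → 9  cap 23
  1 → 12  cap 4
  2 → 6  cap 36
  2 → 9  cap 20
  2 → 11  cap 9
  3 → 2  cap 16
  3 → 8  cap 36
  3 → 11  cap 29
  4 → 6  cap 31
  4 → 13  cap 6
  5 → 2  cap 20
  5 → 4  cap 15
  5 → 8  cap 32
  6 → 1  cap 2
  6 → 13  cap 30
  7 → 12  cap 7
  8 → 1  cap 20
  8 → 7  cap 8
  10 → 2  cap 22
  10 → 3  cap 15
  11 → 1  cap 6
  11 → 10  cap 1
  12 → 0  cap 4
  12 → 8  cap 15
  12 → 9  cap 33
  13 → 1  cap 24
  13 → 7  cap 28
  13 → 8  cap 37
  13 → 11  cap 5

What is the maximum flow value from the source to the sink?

augment #1: 5→2→9 bottleneck 20, total now 20
augment #2: 5→8→1→9 bottleneck 20, total now 40
augment #3: 5→4→6→1→9 bottleneck 2, total now 42
augment #4: 5→4→13→1→9 bottleneck 1, total now 43
augment #5: 5→8→7→12→9 bottleneck 7, total now 50
augment #6: 5→4→13→1→12→9 bottleneck 4, total now 54

Maximum flow value: 54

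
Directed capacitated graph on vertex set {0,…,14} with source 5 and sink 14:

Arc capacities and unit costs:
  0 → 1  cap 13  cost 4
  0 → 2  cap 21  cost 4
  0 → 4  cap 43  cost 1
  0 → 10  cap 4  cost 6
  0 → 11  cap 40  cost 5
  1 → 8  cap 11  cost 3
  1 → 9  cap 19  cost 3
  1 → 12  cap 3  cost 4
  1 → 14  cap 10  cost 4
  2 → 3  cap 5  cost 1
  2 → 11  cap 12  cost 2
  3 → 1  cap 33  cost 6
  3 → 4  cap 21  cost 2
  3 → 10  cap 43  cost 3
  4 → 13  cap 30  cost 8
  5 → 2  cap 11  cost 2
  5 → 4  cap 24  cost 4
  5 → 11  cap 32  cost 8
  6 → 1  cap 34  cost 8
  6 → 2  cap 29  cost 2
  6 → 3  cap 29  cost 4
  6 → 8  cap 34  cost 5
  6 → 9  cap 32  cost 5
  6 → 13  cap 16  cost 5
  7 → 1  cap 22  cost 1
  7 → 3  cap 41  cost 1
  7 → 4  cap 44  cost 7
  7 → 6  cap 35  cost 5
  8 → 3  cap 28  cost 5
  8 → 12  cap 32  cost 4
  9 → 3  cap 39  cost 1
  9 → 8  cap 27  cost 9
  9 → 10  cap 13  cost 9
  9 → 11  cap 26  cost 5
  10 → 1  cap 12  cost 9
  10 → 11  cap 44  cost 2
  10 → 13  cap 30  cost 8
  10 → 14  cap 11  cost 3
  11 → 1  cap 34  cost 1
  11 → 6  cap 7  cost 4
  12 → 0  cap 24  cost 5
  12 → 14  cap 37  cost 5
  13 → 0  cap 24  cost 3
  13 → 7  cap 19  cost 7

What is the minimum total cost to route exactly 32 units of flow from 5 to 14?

shortest-cost path #1: 5→2→3→10→14 push 5 @ unit cost 9 (adds 45)
shortest-cost path #2: 5→2→11→1→14 push 6 @ unit cost 9 (adds 54)
shortest-cost path #3: 5→11→1→14 push 4 @ unit cost 13 (adds 52)
shortest-cost path #4: 5→11→1→12→14 push 3 @ unit cost 18 (adds 54)
shortest-cost path #5: 5→11→1→9→3→10→14 push 6 @ unit cost 19 (adds 114)
shortest-cost path #6: 5→11→1→8→12→14 push 8 @ unit cost 21 (adds 168)
total cost = 487

Minimum cost for 32 units: 487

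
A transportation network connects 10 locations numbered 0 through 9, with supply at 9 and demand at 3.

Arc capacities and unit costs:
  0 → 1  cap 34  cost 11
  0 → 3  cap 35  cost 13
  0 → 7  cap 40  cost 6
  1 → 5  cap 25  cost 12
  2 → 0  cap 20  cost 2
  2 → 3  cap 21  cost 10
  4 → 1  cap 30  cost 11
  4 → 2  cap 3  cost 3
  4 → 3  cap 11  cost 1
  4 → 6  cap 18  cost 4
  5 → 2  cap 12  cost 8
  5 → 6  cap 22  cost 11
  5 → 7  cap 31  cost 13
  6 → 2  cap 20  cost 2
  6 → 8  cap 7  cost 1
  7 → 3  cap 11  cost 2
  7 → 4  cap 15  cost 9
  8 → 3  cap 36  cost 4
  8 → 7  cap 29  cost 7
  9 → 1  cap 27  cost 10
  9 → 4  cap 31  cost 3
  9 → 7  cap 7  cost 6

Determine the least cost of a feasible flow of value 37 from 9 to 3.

Minimum cost for 37 units: 403

shortest-cost path #1: 9→4→3 push 11 @ unit cost 4 (adds 44)
shortest-cost path #2: 9→7→3 push 7 @ unit cost 8 (adds 56)
shortest-cost path #3: 9→4→6→8→3 push 7 @ unit cost 12 (adds 84)
shortest-cost path #4: 9→4→2→3 push 3 @ unit cost 16 (adds 48)
shortest-cost path #5: 9→4→6→2→3 push 9 @ unit cost 19 (adds 171)
total cost = 403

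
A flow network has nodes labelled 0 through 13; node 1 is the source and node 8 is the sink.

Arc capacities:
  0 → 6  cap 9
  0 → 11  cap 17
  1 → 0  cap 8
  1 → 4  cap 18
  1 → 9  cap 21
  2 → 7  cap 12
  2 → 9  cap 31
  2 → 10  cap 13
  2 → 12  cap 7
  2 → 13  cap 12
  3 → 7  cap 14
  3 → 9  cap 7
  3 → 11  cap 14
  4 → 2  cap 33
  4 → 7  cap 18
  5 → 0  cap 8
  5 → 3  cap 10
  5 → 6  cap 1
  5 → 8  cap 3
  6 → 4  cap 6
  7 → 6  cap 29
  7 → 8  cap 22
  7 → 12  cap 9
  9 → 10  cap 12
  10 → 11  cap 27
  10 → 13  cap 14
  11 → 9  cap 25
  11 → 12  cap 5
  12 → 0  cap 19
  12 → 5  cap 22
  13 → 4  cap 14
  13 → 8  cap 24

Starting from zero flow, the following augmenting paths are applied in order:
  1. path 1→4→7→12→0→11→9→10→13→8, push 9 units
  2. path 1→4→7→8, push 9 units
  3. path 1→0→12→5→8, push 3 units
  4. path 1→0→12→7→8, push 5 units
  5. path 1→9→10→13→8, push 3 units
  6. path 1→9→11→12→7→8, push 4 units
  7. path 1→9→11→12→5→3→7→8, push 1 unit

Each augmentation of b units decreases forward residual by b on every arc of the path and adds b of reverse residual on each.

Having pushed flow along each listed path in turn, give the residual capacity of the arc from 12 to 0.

after path 1 (1→4→7→12→0→11→9→10→13→8, push 9): res(12,0)=10
after path 2 (1→4→7→8, push 9): res(12,0)=10
after path 3 (1→0→12→5→8, push 3): res(12,0)=13
after path 4 (1→0→12→7→8, push 5): res(12,0)=18
after path 5 (1→9→10→13→8, push 3): res(12,0)=18
after path 6 (1→9→11→12→7→8, push 4): res(12,0)=18
after path 7 (1→9→11→12→5→3→7→8, push 1): res(12,0)=18

Residual capacity of (12,0): 18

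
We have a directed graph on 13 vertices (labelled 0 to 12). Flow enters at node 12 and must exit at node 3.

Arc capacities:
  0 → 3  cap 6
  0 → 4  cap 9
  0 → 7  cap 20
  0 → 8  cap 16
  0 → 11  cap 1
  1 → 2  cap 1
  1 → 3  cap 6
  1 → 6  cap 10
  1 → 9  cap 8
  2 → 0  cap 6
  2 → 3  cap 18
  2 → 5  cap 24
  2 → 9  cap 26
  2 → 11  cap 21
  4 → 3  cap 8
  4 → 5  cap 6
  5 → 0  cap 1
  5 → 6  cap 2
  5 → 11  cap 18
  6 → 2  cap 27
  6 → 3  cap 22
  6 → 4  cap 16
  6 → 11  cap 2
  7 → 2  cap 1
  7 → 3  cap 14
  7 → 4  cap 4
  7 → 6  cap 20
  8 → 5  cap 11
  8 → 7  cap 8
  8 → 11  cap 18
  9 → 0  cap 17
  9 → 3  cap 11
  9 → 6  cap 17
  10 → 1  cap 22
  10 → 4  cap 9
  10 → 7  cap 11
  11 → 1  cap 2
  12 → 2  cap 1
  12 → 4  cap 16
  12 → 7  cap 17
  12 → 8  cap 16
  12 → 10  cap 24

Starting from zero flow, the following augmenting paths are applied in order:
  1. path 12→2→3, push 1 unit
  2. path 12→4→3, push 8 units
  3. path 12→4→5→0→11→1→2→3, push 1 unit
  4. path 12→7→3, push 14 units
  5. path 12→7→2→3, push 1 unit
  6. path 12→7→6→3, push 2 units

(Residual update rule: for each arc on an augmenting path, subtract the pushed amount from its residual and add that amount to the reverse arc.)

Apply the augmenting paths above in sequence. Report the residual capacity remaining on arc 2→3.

Residual capacity of (2,3): 15

after path 1 (12→2→3, push 1): res(2,3)=17
after path 2 (12→4→3, push 8): res(2,3)=17
after path 3 (12→4→5→0→11→1→2→3, push 1): res(2,3)=16
after path 4 (12→7→3, push 14): res(2,3)=16
after path 5 (12→7→2→3, push 1): res(2,3)=15
after path 6 (12→7→6→3, push 2): res(2,3)=15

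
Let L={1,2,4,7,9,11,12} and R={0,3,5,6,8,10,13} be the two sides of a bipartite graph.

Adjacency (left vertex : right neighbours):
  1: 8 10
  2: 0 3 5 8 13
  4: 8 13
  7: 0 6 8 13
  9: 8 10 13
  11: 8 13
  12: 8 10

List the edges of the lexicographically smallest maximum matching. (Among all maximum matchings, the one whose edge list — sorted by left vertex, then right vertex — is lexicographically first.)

|M| = 5 (so the lex-smallest maximum matching has 5 edges)
process left vertices in ascending order; for each, take the smallest-labelled available neighbour that still permits 5 edges overall, or leave it unmatched if none does
lex-smallest matching: {1-8, 2-0, 4-13, 7-6, 9-10}

Lex-smallest maximum matching: {(1,8), (2,0), (4,13), (7,6), (9,10)}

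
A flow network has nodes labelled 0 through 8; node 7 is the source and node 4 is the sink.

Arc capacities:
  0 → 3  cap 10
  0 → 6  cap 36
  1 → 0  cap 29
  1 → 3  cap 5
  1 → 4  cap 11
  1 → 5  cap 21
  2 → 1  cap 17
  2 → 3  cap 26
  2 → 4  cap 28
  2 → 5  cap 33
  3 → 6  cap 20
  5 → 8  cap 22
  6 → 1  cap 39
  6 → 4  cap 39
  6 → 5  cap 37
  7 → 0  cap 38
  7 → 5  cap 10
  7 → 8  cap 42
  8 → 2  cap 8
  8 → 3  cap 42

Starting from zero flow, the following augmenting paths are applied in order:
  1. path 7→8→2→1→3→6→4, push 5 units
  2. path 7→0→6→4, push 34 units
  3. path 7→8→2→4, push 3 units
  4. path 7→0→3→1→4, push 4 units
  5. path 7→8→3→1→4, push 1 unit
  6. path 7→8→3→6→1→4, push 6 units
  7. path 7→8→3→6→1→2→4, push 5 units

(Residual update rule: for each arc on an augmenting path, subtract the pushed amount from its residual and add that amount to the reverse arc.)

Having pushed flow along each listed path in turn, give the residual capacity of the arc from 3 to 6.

Residual capacity of (3,6): 4

after path 1 (7→8→2→1→3→6→4, push 5): res(3,6)=15
after path 2 (7→0→6→4, push 34): res(3,6)=15
after path 3 (7→8→2→4, push 3): res(3,6)=15
after path 4 (7→0→3→1→4, push 4): res(3,6)=15
after path 5 (7→8→3→1→4, push 1): res(3,6)=15
after path 6 (7→8→3→6→1→4, push 6): res(3,6)=9
after path 7 (7→8→3→6→1→2→4, push 5): res(3,6)=4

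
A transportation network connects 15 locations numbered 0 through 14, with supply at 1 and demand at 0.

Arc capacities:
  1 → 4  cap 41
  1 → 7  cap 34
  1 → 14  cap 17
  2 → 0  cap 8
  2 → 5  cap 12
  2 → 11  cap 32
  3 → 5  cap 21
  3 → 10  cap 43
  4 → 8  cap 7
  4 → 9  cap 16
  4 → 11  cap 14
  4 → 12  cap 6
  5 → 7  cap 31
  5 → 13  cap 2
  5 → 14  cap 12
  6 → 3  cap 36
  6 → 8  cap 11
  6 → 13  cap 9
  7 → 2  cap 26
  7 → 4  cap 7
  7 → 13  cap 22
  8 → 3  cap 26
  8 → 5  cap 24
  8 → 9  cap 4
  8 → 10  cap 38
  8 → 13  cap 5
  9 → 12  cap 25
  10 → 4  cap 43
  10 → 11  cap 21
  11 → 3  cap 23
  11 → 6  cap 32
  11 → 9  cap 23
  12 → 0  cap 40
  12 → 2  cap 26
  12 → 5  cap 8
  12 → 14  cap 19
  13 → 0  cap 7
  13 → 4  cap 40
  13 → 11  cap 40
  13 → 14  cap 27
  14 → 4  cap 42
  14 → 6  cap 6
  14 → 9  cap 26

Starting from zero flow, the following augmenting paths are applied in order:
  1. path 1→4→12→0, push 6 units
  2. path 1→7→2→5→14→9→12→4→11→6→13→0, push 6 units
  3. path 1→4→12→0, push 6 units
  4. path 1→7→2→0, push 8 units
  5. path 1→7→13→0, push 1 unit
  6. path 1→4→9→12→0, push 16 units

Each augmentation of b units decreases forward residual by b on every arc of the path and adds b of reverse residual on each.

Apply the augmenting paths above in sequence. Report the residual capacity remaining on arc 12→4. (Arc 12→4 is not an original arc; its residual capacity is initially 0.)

Residual capacity of (12,4): 6

after path 1 (1→4→12→0, push 6): res(12,4)=6
after path 2 (1→7→2→5→14→9→12→4→11→6→13→0, push 6): res(12,4)=0
after path 3 (1→4→12→0, push 6): res(12,4)=6
after path 4 (1→7→2→0, push 8): res(12,4)=6
after path 5 (1→7→13→0, push 1): res(12,4)=6
after path 6 (1→4→9→12→0, push 16): res(12,4)=6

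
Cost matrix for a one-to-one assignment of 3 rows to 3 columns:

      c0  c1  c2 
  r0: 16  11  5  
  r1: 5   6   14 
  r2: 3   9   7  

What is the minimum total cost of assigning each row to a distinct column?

Minimum assignment cost: 14

optimal assignment: row0→col2 (cost 5), row1→col1 (cost 6), row2→col0 (cost 3)
total = 5 + 6 + 3 = 14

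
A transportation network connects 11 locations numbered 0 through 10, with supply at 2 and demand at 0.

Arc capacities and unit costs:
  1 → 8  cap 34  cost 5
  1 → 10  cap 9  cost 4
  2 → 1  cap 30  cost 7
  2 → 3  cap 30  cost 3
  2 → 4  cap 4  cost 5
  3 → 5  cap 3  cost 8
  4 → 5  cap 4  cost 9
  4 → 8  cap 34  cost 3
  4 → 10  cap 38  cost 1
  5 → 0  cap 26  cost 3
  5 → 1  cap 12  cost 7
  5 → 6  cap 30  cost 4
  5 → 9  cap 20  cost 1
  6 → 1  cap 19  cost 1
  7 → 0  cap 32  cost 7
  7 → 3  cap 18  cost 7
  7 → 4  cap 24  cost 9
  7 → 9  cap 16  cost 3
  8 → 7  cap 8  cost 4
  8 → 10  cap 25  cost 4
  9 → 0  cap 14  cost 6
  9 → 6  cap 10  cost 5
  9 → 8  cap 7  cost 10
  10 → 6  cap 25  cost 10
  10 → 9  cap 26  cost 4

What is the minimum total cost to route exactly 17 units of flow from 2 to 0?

Minimum cost for 17 units: 318

shortest-cost path #1: 2→3→5→0 push 3 @ unit cost 14 (adds 42)
shortest-cost path #2: 2→4→10→9→0 push 4 @ unit cost 16 (adds 64)
shortest-cost path #3: 2→1→10→9→0 push 9 @ unit cost 21 (adds 189)
shortest-cost path #4: 2→1→8→7→0 push 1 @ unit cost 23 (adds 23)
total cost = 318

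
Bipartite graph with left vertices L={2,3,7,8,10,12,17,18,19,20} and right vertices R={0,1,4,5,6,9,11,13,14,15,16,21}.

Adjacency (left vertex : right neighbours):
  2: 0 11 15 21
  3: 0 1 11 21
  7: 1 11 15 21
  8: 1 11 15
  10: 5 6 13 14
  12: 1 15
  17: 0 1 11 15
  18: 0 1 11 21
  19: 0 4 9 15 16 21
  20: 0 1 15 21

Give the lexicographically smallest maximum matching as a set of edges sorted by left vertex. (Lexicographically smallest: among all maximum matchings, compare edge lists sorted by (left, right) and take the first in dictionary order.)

Lex-smallest maximum matching: {(2,0), (3,1), (7,11), (8,15), (10,5), (18,21), (19,4)}

|M| = 7 (so the lex-smallest maximum matching has 7 edges)
process left vertices in ascending order; for each, take the smallest-labelled available neighbour that still permits 7 edges overall, or leave it unmatched if none does
lex-smallest matching: {2-0, 3-1, 7-11, 8-15, 10-5, 18-21, 19-4}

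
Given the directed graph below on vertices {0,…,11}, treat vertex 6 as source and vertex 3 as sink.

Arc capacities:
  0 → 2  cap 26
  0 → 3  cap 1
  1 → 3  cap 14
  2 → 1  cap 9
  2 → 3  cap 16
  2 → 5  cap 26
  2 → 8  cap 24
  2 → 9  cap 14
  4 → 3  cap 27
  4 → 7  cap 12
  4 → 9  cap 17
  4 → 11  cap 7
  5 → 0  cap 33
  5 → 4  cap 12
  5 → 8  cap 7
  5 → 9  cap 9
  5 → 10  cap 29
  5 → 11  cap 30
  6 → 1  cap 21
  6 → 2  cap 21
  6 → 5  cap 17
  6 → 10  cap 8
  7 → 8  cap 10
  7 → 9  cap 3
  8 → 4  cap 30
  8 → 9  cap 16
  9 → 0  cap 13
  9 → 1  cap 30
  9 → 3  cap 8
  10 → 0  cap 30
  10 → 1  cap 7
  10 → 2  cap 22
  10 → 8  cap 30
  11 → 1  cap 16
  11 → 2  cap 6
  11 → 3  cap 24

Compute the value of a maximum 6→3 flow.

Maximum flow value: 60

augment #1: 6→1→3 bottleneck 14, total now 14
augment #2: 6→2→3 bottleneck 16, total now 30
augment #3: 6→2→9→3 bottleneck 5, total now 35
augment #4: 6→5→0→3 bottleneck 1, total now 36
augment #5: 6→5→4→3 bottleneck 12, total now 48
augment #6: 6→5→9→3 bottleneck 3, total now 51
augment #7: 6→5→11→3 bottleneck 1, total now 52
augment #8: 6→10→8→4→3 bottleneck 8, total now 60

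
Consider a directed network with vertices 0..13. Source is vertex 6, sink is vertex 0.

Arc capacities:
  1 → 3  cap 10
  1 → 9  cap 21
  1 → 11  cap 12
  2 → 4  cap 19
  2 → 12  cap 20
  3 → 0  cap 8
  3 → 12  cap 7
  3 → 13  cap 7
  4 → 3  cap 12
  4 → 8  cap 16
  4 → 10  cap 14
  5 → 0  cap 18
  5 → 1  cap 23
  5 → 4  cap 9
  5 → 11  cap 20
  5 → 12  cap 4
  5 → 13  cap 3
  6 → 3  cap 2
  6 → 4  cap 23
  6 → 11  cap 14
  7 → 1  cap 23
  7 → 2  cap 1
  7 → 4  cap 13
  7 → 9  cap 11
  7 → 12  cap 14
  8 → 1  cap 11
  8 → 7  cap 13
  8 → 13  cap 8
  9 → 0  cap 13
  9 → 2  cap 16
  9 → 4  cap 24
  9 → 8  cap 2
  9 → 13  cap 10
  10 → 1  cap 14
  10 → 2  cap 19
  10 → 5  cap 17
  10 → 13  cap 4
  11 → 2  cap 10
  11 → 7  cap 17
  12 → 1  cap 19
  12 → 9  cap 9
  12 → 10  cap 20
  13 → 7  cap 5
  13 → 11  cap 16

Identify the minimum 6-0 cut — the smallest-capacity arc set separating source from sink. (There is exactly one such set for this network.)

Min-cut arcs: {(3,0), (9,0), (10,5)} (total capacity 38)

augment #1: 6→3→0 push 2
augment #2: 6→4→3→0 push 6
augment #3: 6→4→10→5→0 push 14
augment #4: 6→11→7→9→0 push 11
augment #5: 6→4→3→12→9→0 push 2
augment #6: 6→4→3→12→10→5→0 push 1
augment #7: 6→11→2→12→10→5→0 push 2
max flow = 38; residual-reachable set from 6 gives S-side
cut edges (S→T): {(3,0), (9,0), (10,5)} total cap 38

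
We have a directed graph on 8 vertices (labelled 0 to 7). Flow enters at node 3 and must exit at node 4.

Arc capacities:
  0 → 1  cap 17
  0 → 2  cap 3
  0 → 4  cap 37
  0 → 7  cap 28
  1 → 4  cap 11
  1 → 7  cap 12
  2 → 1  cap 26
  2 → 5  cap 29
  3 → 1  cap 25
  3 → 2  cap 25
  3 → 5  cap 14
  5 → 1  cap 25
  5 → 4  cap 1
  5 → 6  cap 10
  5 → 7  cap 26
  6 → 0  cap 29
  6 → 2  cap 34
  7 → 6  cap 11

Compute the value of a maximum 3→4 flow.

augment #1: 3→1→4 bottleneck 11, total now 11
augment #2: 3→5→4 bottleneck 1, total now 12
augment #3: 3→5→6→0→4 bottleneck 10, total now 22
augment #4: 3→1→7→6→0→4 bottleneck 11, total now 33

Maximum flow value: 33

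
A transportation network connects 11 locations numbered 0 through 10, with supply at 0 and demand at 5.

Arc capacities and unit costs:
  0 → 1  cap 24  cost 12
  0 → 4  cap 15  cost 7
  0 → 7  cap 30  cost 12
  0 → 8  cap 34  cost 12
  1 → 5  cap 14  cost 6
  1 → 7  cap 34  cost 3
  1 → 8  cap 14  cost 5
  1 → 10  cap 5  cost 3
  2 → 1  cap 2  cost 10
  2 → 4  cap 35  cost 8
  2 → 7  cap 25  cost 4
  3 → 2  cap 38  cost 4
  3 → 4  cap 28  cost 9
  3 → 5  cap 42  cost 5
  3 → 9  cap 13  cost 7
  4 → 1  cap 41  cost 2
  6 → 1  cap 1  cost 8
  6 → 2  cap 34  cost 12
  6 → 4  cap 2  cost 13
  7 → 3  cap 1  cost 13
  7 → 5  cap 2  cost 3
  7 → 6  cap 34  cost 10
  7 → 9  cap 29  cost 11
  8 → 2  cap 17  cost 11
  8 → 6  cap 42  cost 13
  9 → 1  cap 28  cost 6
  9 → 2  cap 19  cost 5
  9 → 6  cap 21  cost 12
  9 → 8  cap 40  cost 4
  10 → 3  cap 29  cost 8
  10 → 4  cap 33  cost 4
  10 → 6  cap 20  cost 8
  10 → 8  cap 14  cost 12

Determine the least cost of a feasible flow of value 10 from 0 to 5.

shortest-cost path #1: 0→7→5 push 2 @ unit cost 15 (adds 30)
shortest-cost path #2: 0→4→1→5 push 8 @ unit cost 15 (adds 120)
total cost = 150

Minimum cost for 10 units: 150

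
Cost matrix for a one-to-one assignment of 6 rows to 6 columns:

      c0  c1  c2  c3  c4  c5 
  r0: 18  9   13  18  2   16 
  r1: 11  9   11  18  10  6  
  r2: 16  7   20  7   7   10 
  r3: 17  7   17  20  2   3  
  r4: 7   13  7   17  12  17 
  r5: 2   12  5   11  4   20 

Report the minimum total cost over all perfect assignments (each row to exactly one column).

Minimum assignment cost: 30

optimal assignment: row0→col4 (cost 2), row1→col1 (cost 9), row2→col3 (cost 7), row3→col5 (cost 3), row4→col2 (cost 7), row5→col0 (cost 2)
total = 2 + 9 + 7 + 3 + 7 + 2 = 30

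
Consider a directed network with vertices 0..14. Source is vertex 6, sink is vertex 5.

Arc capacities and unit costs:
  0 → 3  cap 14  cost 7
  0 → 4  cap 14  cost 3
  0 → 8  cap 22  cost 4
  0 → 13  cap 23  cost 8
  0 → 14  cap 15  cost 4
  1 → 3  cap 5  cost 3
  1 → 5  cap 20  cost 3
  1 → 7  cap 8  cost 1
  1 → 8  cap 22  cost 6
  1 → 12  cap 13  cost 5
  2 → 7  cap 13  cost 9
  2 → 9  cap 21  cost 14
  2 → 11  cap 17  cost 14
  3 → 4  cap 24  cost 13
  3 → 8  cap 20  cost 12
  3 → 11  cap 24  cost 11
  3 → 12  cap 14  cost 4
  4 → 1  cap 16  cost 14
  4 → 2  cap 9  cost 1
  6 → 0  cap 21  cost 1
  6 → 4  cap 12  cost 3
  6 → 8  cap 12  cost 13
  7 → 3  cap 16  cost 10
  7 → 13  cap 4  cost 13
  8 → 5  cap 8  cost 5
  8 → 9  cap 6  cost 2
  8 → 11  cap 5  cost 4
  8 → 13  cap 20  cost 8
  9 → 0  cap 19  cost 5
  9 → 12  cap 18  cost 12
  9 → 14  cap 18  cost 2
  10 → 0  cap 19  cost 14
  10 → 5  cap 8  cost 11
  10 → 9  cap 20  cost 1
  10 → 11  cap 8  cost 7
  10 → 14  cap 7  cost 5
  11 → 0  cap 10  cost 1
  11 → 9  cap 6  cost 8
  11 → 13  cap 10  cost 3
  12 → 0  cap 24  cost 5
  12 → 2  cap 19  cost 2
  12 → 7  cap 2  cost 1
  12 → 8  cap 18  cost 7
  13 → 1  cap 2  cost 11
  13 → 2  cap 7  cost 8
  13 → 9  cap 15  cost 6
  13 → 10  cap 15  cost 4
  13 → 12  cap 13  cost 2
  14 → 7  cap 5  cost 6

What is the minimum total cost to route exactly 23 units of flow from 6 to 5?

Minimum cost for 23 units: 383

shortest-cost path #1: 6→0→8→5 push 8 @ unit cost 10 (adds 80)
shortest-cost path #2: 6→4→1→5 push 12 @ unit cost 20 (adds 240)
shortest-cost path #3: 6→0→4→1→5 push 3 @ unit cost 21 (adds 63)
total cost = 383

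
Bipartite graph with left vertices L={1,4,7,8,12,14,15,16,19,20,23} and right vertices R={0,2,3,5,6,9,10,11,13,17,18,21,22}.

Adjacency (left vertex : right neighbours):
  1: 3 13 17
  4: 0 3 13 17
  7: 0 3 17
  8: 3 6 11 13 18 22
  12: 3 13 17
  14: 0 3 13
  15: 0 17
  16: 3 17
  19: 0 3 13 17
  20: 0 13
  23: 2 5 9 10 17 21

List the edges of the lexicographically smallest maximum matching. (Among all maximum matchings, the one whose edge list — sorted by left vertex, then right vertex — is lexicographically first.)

Lex-smallest maximum matching: {(1,3), (4,0), (7,17), (8,6), (12,13), (23,2)}

|M| = 6 (so the lex-smallest maximum matching has 6 edges)
process left vertices in ascending order; for each, take the smallest-labelled available neighbour that still permits 6 edges overall, or leave it unmatched if none does
lex-smallest matching: {1-3, 4-0, 7-17, 8-6, 12-13, 23-2}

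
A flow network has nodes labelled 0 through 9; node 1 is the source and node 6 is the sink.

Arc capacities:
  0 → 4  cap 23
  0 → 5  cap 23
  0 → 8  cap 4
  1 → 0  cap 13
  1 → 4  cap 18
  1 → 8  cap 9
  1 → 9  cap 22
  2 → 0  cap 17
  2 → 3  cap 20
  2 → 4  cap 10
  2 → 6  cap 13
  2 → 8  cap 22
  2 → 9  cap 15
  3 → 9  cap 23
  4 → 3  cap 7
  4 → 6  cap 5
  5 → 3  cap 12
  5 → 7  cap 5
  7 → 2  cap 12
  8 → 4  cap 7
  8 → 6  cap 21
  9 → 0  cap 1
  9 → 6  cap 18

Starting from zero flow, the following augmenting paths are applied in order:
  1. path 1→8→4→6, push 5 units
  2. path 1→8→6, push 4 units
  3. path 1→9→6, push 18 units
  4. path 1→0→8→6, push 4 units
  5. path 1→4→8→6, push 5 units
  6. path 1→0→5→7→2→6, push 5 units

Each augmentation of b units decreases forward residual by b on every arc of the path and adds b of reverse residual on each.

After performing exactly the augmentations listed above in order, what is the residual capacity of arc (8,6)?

Residual capacity of (8,6): 8

after path 1 (1→8→4→6, push 5): res(8,6)=21
after path 2 (1→8→6, push 4): res(8,6)=17
after path 3 (1→9→6, push 18): res(8,6)=17
after path 4 (1→0→8→6, push 4): res(8,6)=13
after path 5 (1→4→8→6, push 5): res(8,6)=8
after path 6 (1→0→5→7→2→6, push 5): res(8,6)=8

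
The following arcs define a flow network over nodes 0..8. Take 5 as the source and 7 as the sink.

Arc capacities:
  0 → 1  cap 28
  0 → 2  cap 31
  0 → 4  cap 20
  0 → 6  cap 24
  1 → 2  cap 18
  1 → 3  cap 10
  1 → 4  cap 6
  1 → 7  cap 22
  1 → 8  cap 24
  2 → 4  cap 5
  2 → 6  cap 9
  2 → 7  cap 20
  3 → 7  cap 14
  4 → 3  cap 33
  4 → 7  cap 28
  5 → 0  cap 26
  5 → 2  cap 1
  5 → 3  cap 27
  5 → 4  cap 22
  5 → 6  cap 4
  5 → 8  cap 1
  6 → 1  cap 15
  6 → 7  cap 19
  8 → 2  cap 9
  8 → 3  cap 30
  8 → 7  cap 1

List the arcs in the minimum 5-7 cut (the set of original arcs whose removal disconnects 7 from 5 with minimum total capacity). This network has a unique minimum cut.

augment #1: 5→2→7 push 1
augment #2: 5→3→7 push 14
augment #3: 5→4→7 push 22
augment #4: 5→6→7 push 4
augment #5: 5→8→7 push 1
augment #6: 5→0→1→7 push 22
augment #7: 5→0→2→7 push 4
max flow = 68; residual-reachable set from 5 gives S-side
cut edges (S→T): {(3,7), (5,0), (5,2), (5,4), (5,6), (5,8)} total cap 68

Min-cut arcs: {(3,7), (5,0), (5,2), (5,4), (5,6), (5,8)} (total capacity 68)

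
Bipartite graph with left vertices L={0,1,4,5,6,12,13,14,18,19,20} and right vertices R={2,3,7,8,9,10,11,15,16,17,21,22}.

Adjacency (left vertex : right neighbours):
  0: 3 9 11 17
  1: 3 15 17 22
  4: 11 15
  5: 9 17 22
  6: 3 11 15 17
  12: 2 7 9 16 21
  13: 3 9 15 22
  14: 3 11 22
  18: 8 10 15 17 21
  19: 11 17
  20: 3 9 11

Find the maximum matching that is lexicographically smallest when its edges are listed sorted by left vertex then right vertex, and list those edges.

Lex-smallest maximum matching: {(0,3), (1,15), (4,11), (5,9), (6,17), (12,2), (13,22), (18,8)}

|M| = 8 (so the lex-smallest maximum matching has 8 edges)
process left vertices in ascending order; for each, take the smallest-labelled available neighbour that still permits 8 edges overall, or leave it unmatched if none does
lex-smallest matching: {0-3, 1-15, 4-11, 5-9, 6-17, 12-2, 13-22, 18-8}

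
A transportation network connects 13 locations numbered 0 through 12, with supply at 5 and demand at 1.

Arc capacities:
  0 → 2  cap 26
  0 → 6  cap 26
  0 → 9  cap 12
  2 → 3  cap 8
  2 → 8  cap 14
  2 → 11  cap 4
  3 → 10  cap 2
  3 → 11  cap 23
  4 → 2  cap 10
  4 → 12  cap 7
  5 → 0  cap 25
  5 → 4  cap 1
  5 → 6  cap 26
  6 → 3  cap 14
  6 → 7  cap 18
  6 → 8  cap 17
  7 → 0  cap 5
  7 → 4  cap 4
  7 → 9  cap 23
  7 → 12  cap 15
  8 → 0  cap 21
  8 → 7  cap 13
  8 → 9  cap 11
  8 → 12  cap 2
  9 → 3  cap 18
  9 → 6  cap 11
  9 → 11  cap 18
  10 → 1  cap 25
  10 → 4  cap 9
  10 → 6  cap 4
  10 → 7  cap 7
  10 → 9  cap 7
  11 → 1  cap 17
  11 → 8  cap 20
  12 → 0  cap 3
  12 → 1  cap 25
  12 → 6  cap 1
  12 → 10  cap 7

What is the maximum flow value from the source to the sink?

augment #1: 5→4→12→1 bottleneck 1, total now 1
augment #2: 5→0→2→11→1 bottleneck 4, total now 5
augment #3: 5→0→9→11→1 bottleneck 12, total now 17
augment #4: 5→6→3→10→1 bottleneck 2, total now 19
augment #5: 5→6→3→11→1 bottleneck 1, total now 20
augment #6: 5→6→7→12→1 bottleneck 15, total now 35
augment #7: 5→6→8→12→1 bottleneck 2, total now 37
augment #8: 5→6→7→4→12→1 bottleneck 3, total now 40
augment #9: 5→6→8→7→4→12→1 bottleneck 1, total now 41

Maximum flow value: 41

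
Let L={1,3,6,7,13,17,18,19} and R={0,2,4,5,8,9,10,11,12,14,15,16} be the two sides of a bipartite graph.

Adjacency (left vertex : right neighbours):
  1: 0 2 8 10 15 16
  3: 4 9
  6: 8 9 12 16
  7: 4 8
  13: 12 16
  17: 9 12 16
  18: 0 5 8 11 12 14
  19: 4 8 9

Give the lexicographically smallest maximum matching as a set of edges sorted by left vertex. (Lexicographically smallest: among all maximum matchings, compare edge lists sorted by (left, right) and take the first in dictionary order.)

Lex-smallest maximum matching: {(1,0), (3,4), (6,8), (13,12), (17,16), (18,5), (19,9)}

|M| = 7 (so the lex-smallest maximum matching has 7 edges)
process left vertices in ascending order; for each, take the smallest-labelled available neighbour that still permits 7 edges overall, or leave it unmatched if none does
lex-smallest matching: {1-0, 3-4, 6-8, 13-12, 17-16, 18-5, 19-9}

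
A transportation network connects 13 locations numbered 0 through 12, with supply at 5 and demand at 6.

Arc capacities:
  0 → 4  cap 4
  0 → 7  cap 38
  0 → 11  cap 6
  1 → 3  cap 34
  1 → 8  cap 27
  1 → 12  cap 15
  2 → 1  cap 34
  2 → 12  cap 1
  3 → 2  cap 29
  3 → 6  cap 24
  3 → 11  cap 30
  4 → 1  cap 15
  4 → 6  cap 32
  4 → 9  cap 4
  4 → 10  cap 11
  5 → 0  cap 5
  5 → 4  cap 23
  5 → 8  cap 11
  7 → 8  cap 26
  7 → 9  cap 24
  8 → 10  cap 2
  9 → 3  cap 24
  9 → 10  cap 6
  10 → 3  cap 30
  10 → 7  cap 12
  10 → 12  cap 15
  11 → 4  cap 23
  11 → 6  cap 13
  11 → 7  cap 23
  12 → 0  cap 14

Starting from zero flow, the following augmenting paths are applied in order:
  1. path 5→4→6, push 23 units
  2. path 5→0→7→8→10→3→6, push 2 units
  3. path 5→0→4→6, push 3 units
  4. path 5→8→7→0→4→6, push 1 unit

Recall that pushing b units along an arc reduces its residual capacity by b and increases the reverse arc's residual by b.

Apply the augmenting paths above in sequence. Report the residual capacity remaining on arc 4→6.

after path 1 (5→4→6, push 23): res(4,6)=9
after path 2 (5→0→7→8→10→3→6, push 2): res(4,6)=9
after path 3 (5→0→4→6, push 3): res(4,6)=6
after path 4 (5→8→7→0→4→6, push 1): res(4,6)=5

Residual capacity of (4,6): 5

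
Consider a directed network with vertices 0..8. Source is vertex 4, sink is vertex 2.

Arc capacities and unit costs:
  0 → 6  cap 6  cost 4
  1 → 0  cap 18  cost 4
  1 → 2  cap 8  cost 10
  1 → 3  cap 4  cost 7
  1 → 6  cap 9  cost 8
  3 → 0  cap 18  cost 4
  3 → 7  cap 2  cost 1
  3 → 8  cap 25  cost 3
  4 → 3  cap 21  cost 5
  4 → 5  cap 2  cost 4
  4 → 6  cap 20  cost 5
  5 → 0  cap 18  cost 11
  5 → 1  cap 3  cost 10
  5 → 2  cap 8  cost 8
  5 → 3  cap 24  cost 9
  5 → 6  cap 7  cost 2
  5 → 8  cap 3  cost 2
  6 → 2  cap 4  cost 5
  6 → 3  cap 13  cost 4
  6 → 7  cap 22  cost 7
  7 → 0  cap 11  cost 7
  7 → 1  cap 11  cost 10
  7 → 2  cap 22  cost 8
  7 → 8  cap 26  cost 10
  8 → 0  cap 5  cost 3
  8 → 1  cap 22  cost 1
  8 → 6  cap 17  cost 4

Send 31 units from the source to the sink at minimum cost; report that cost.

shortest-cost path #1: 4→6→2 push 4 @ unit cost 10 (adds 40)
shortest-cost path #2: 4→5→2 push 2 @ unit cost 12 (adds 24)
shortest-cost path #3: 4→3→7→2 push 2 @ unit cost 14 (adds 28)
shortest-cost path #4: 4→3→8→1→2 push 8 @ unit cost 19 (adds 152)
shortest-cost path #5: 4→6→7→2 push 15 @ unit cost 20 (adds 300)
total cost = 544

Minimum cost for 31 units: 544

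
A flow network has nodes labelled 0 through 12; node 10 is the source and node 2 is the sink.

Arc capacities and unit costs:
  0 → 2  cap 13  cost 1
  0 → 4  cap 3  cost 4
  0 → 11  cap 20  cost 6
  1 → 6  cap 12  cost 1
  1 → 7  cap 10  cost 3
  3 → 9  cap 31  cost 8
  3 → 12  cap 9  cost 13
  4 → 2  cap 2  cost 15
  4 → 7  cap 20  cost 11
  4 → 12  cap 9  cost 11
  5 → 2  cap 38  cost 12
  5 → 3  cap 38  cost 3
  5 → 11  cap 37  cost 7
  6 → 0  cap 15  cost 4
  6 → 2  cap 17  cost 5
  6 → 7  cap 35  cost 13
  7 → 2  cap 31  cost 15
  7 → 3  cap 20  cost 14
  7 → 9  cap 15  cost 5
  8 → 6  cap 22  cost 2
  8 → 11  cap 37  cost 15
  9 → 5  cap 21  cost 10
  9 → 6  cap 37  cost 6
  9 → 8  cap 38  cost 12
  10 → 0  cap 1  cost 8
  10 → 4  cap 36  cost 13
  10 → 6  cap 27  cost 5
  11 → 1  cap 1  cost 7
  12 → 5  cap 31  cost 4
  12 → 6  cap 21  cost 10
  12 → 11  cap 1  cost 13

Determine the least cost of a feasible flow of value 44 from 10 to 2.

shortest-cost path #1: 10→0→2 push 1 @ unit cost 9 (adds 9)
shortest-cost path #2: 10→6→2 push 17 @ unit cost 10 (adds 170)
shortest-cost path #3: 10→6→0→2 push 10 @ unit cost 10 (adds 100)
shortest-cost path #4: 10→4→2 push 2 @ unit cost 28 (adds 56)
shortest-cost path #5: 10→4→7→2 push 14 @ unit cost 39 (adds 546)
total cost = 881

Minimum cost for 44 units: 881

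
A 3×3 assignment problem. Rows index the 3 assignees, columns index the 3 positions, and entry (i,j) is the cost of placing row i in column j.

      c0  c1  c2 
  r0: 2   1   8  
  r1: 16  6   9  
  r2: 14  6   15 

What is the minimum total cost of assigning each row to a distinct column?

Minimum assignment cost: 17

optimal assignment: row0→col0 (cost 2), row1→col2 (cost 9), row2→col1 (cost 6)
total = 2 + 9 + 6 = 17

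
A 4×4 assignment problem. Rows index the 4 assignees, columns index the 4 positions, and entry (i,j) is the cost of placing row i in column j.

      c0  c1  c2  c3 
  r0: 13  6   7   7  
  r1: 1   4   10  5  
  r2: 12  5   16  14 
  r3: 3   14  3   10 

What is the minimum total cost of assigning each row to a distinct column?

Minimum assignment cost: 16

optimal assignment: row0→col3 (cost 7), row1→col0 (cost 1), row2→col1 (cost 5), row3→col2 (cost 3)
total = 7 + 1 + 5 + 3 = 16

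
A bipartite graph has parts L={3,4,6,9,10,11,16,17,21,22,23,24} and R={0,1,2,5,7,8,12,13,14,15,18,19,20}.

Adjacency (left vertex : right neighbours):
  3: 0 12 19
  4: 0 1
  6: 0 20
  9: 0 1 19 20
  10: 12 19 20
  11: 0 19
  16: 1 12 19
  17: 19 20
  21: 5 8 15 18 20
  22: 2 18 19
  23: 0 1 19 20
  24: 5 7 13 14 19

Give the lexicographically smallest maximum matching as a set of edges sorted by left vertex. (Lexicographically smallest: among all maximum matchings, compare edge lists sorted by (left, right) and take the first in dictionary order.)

|M| = 8 (so the lex-smallest maximum matching has 8 edges)
process left vertices in ascending order; for each, take the smallest-labelled available neighbour that still permits 8 edges overall, or leave it unmatched if none does
lex-smallest matching: {3-0, 4-1, 6-20, 9-19, 10-12, 21-5, 22-2, 24-7}

Lex-smallest maximum matching: {(3,0), (4,1), (6,20), (9,19), (10,12), (21,5), (22,2), (24,7)}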